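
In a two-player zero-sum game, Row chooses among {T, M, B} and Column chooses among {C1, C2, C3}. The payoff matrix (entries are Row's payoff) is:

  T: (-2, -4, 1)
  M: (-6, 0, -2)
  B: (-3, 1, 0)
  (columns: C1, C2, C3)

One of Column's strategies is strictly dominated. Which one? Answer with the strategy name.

C1 holds Row's payoff strictly below C3 in every row: -2 < 1, -6 < -2, -3 < 0.
So C3 is strictly dominated for Column.

C3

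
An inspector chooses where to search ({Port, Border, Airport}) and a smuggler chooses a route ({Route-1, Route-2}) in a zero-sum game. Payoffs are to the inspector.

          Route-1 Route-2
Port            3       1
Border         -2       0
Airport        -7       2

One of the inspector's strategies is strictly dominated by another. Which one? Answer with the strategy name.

Border

Port gives a strictly higher payoff than Border against every column: 3 > -2, 1 > 0.
So Border is strictly dominated and the inspector never plays it.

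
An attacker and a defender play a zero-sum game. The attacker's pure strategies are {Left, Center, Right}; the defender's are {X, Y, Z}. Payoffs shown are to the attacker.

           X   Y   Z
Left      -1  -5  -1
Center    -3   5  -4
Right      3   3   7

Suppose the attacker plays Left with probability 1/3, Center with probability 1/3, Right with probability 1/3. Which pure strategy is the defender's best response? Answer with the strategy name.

If the defender plays X, the attacker's expected payoff is (1/3)·(-1) + (1/3)·(-3) + (1/3)·3 = -1/3.
If the defender plays Y, the attacker's expected payoff is (1/3)·(-5) + (1/3)·5 + (1/3)·3 = 1.
If the defender plays Z, the attacker's expected payoff is (1/3)·(-1) + (1/3)·(-4) + (1/3)·7 = 2/3.
The defender minimizes the attacker's payoff; the smallest is -1/3, so the best response is X.

X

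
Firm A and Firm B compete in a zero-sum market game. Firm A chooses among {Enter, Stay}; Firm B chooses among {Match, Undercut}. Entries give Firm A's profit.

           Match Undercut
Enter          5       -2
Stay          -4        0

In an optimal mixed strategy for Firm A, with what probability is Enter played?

4/11

Row minima: Enter → -2, Stay → -4; maximin = -2.
Column maxima: Match → 5, Undercut → 0; minimax = 0.
-2 ≠ 0, so there is no saddle point; optimal play is mixed.
Let Firm A play Enter with probability p. Expected payoff against Match: 5p + (-4)(1−p) = 9p − 4; against Undercut: (-2)p + 0(1−p) = −2p.
Setting these equal: 9p − 4 = −2p ⇒ 11p = 4 ⇒ p = 4/11, and the value is (9)·(4/11) − 4 = -8/11.
For Firm B: with q = P(Match), equating Enter's and Stay's payoffs gives 7q − 2 = −4q ⇒ q = 2/11.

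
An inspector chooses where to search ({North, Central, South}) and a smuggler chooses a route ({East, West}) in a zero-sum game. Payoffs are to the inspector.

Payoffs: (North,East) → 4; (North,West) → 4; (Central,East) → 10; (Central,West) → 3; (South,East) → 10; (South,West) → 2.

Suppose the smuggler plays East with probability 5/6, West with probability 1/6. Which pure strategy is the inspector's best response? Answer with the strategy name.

Expected payoff of North: (5/6)·4 + (1/6)·4 = 4.
Expected payoff of Central: (5/6)·10 + (1/6)·3 = 53/6.
Expected payoff of South: (5/6)·10 + (1/6)·2 = 26/3.
The largest is 53/6, so the inspector's best response is Central.

Central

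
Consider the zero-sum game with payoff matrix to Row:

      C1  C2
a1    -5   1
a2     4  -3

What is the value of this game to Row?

-11/13

Row minima: a1 → -5, a2 → -3; maximin = -3.
Column maxima: C1 → 4, C2 → 1; minimax = 1.
-3 ≠ 1, so there is no saddle point; optimal play is mixed.
Let Row play a1 with probability p. Expected payoff against C1: (-5)p + 4(1−p) = −9p + 4; against C2: 1p + (-3)(1−p) = 4p − 3.
Setting these equal: −9p + 4 = 4p − 3 ⇒ −13p = -7 ⇒ p = 7/13, and the value is (-9)·(7/13) + 4 = -11/13.
For Column: with q = P(C1), equating a1's and a2's payoffs gives −6q + 1 = 7q − 3 ⇒ q = 4/13.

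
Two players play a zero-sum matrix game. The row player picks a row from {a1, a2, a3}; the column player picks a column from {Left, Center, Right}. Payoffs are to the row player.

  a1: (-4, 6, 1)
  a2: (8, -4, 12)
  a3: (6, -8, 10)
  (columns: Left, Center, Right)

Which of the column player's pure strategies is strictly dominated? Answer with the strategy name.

Right

Left holds the row player's payoff strictly below Right in every row: -4 < 1, 8 < 12, 6 < 10.
So Right is strictly dominated for the column player.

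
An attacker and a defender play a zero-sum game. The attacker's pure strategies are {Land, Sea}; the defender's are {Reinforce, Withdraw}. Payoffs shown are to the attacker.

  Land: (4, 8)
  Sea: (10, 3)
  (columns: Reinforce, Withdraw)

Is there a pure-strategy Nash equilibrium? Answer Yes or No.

Row minima: Land → 4, Sea → 3; maximin = 4.
Column maxima: Reinforce → 10, Withdraw → 8; minimax = 8.
4 ≠ 8, so no pure-strategy equilibrium exists.

No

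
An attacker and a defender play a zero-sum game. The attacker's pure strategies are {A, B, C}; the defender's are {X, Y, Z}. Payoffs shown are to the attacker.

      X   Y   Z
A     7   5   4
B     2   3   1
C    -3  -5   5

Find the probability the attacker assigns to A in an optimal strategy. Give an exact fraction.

Row minima: A → 4, B → 1, C → -5; maximin = 4.
Column maxima: X → 7, Y → 5, Z → 5; minimax = 5.
4 ≠ 5, so there is no saddle point; optimal play is mixed.
B is strictly dominated by A, so the attacker never plays it.
With B eliminated, X is strictly dominated by Y (it gives the attacker strictly more in every remaining row), so the defender never plays it.
On the remaining 2×2 (A, C vs Y, Z):
Let the attacker play A with probability p. Expected payoff against Y: 5p + (-5)(1−p) = 10p − 5; against Z: 4p + 5(1−p) = −p + 5.
Setting these equal: 10p − 5 = −p + 5 ⇒ 11p = 10 ⇒ p = 10/11, and the value is (10)·(10/11) − 5 = 45/11.
For the defender: with q = P(Y), equating A's and C's payoffs gives q + 4 = −10q + 5 ⇒ q = 1/11.

10/11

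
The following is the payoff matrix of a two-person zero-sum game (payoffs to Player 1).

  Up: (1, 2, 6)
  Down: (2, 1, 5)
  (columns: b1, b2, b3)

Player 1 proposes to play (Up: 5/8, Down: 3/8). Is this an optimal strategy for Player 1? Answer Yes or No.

Against b1 this mix gives (5/8)·1 + (3/8)·2 = 11/8.
Against b2 this mix gives (5/8)·2 + (3/8)·1 = 13/8.
Against b3 this mix gives (5/8)·6 + (3/8)·5 = 45/8.
Player 2 will play b1, holding Player 1 to 11/8. Shifting weight toward the row that does better against b1 would raise this floor (the equalizing mix achieves 3/2 against both b1 and b2), so the proposed strategy is not optimal.

No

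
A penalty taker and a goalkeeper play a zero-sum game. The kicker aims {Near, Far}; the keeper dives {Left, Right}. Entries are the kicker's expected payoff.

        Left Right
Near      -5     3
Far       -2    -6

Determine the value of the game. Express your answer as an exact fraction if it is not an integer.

Row minima: Near → -5, Far → -6; maximin = -5.
Column maxima: Left → -2, Right → 3; minimax = -2.
-5 ≠ -2, so there is no saddle point; optimal play is mixed.
Let the kicker play Near with probability p. Expected payoff against Left: (-5)p + (-2)(1−p) = −3p − 2; against Right: 3p + (-6)(1−p) = 9p − 6.
Setting these equal: −3p − 2 = 9p − 6 ⇒ −12p = -4 ⇒ p = 1/3, and the value is (-3)·(1/3) − 2 = -3.
For the keeper: with q = P(Left), equating Near's and Far's payoffs gives −8q + 3 = 4q − 6 ⇒ q = 3/4.

-3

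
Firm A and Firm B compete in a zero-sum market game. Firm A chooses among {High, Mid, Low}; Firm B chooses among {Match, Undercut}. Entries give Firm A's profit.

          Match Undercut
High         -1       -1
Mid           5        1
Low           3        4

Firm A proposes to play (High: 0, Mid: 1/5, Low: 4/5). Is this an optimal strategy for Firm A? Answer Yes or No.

Against Match this mix gives (1/5)·5 + (4/5)·3 = 17/5.
Against Undercut this mix gives (1/5)·1 + (4/5)·4 = 17/5.
All of Firm B's active replies (Match, Undercut) yield 17/5, and no column does worse for Firm A. The mix makes Firm B indifferent and guarantees 17/5, so it is optimal.

Yes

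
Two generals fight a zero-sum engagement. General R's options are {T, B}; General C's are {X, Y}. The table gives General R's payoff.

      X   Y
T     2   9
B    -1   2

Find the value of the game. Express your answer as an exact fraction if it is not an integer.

Row minima: T → 2, B → -1; maximin = 2.
Column maxima: X → 2, Y → 9; minimax = 2.
Since maximin = minimax = 2, there is a saddle point and the value is 2.

2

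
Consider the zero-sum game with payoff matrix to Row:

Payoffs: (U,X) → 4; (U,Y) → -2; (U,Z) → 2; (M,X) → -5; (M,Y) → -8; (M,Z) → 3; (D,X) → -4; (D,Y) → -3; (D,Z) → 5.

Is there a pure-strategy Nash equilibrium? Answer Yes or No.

Row minima: U → -2, M → -8, D → -4; maximin = -2.
Column maxima: X → 4, Y → -2, Z → 5; minimax = -2.
maximin = minimax = -2, so a saddle point exists.

Yes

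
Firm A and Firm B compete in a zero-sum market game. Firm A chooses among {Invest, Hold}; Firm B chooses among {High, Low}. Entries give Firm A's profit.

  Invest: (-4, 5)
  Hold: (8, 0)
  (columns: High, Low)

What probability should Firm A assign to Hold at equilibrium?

Row minima: Invest → -4, Hold → 0; maximin = 0.
Column maxima: High → 8, Low → 5; minimax = 5.
0 ≠ 5, so there is no saddle point; optimal play is mixed.
Let Firm A play Invest with probability p. Expected payoff against High: (-4)p + 8(1−p) = −12p + 8; against Low: 5p + 0(1−p) = 5p.
Setting these equal: −12p + 8 = 5p ⇒ −17p = -8 ⇒ p = 8/17, and the value is (-12)·(8/17) + 8 = 40/17.
For Firm B: with q = P(High), equating Invest's and Hold's payoffs gives −9q + 5 = 8q ⇒ q = 5/17.

9/17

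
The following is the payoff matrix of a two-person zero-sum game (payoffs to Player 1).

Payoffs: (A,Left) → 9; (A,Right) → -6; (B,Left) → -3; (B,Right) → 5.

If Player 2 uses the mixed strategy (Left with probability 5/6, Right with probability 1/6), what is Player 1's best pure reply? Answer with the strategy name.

A

Expected payoff of A: (5/6)·9 + (1/6)·(-6) = 13/2.
Expected payoff of B: (5/6)·(-3) + (1/6)·5 = -5/3.
The largest is 13/2, so Player 1's best response is A.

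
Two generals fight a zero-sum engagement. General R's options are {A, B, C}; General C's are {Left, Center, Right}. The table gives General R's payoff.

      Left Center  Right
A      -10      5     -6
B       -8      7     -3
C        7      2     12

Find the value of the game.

Row minima: A → -10, B → -8, C → 2; maximin = 2.
Column maxima: Left → 7, Center → 7, Right → 12; minimax = 7.
2 ≠ 7, so there is no saddle point; optimal play is mixed.
A is strictly dominated by B, so General R never plays it.
Right is strictly dominated by Left (it gives General R strictly more in every row), so General C never plays it.
On the remaining 2×2 (B, C vs Left, Center):
Let General R play B with probability p. Expected payoff against Left: (-8)p + 7(1−p) = −15p + 7; against Center: 7p + 2(1−p) = 5p + 2.
Setting these equal: −15p + 7 = 5p + 2 ⇒ −20p = -5 ⇒ p = 1/4, and the value is (-15)·(1/4) + 7 = 13/4.
For General C: with q = P(Left), equating B's and C's payoffs gives −15q + 7 = 5q + 2 ⇒ q = 1/4.

13/4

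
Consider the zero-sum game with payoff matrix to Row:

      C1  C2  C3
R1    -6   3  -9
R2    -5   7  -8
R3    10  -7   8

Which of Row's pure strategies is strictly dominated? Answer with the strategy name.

R2 gives a strictly higher payoff than R1 against every column: -5 > -6, 7 > 3, -8 > -9.
So R1 is strictly dominated and Row never plays it.

R1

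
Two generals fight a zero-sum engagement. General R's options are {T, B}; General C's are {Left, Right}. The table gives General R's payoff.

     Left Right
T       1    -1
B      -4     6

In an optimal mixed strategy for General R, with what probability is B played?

Row minima: T → -1, B → -4; maximin = -1.
Column maxima: Left → 1, Right → 6; minimax = 1.
-1 ≠ 1, so there is no saddle point; optimal play is mixed.
Let General R play T with probability p. Expected payoff against Left: 1p + (-4)(1−p) = 5p − 4; against Right: (-1)p + 6(1−p) = −7p + 6.
Setting these equal: 5p − 4 = −7p + 6 ⇒ 12p = 10 ⇒ p = 5/6, and the value is (5)·(5/6) − 4 = 1/6.
For General C: with q = P(Left), equating T's and B's payoffs gives 2q − 1 = −10q + 6 ⇒ q = 7/12.

1/6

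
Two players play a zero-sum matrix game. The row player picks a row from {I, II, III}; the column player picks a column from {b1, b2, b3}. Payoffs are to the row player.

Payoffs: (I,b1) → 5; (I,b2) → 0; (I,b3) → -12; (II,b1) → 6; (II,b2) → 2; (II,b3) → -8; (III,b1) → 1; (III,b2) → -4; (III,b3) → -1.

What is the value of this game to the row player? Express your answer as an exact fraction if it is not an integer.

Row minima: I → -12, II → -8, III → -4; maximin = -4.
Column maxima: b1 → 6, b2 → 2, b3 → -1; minimax = -1.
-4 ≠ -1, so there is no saddle point; optimal play is mixed.
I is strictly dominated by II, so the row player never plays it.
b1 is strictly dominated by b2 (it gives the row player strictly more in every row), so the column player never plays it.
On the remaining 2×2 (II, III vs b2, b3):
Let the row player play II with probability p. Expected payoff against b2: 2p + (-4)(1−p) = 6p − 4; against b3: (-8)p + (-1)(1−p) = −7p − 1.
Setting these equal: 6p − 4 = −7p − 1 ⇒ 13p = 3 ⇒ p = 3/13, and the value is (6)·(3/13) − 4 = -34/13.
For the column player: with q = P(b2), equating II's and III's payoffs gives 10q − 8 = −3q − 1 ⇒ q = 7/13.

-34/13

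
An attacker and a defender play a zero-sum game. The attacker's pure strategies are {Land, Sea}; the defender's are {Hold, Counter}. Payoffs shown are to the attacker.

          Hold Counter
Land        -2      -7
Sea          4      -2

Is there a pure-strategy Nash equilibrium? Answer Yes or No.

Row minima: Land → -7, Sea → -2; maximin = -2.
Column maxima: Hold → 4, Counter → -2; minimax = -2.
maximin = minimax = -2, so a saddle point exists.

Yes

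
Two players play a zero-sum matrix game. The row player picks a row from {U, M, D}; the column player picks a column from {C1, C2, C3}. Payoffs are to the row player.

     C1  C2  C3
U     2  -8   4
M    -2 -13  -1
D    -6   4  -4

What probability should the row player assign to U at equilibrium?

1/2

Row minima: U → -8, M → -13, D → -6; maximin = -6.
Column maxima: C1 → 2, C2 → 4, C3 → 4; minimax = 2.
-6 ≠ 2, so there is no saddle point; optimal play is mixed.
M is strictly dominated by U, so the row player never plays it.
C3 is strictly dominated by C1 (it gives the row player strictly more in every row), so the column player never plays it.
On the remaining 2×2 (U, D vs C1, C2):
Let the row player play U with probability p. Expected payoff against C1: 2p + (-6)(1−p) = 8p − 6; against C2: (-8)p + 4(1−p) = −12p + 4.
Setting these equal: 8p − 6 = −12p + 4 ⇒ 20p = 10 ⇒ p = 1/2, and the value is (8)·(1/2) − 6 = -2.
For the column player: with q = P(C1), equating U's and D's payoffs gives 10q − 8 = −10q + 4 ⇒ q = 3/5.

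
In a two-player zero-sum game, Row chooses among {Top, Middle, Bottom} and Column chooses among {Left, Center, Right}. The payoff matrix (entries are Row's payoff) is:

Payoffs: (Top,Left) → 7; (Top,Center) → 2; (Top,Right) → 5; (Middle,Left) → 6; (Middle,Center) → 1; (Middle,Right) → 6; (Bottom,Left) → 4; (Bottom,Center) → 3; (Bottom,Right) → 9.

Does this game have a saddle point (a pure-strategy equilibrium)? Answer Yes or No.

Row minima: Top → 2, Middle → 1, Bottom → 3; maximin = 3.
Column maxima: Left → 7, Center → 3, Right → 9; minimax = 3.
maximin = minimax = 3, so a saddle point exists.

Yes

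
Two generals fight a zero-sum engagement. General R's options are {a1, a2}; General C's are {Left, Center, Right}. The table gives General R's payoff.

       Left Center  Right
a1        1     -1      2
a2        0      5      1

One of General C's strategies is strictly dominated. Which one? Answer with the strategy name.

Right

Left holds General R's payoff strictly below Right in every row: 1 < 2, 0 < 1.
So Right is strictly dominated for General C.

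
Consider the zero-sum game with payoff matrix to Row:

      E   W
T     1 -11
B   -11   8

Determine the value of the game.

-113/31

Row minima: T → -11, B → -11; maximin = -11.
Column maxima: E → 1, W → 8; minimax = 1.
-11 ≠ 1, so there is no saddle point; optimal play is mixed.
Let Row play T with probability p. Expected payoff against E: 1p + (-11)(1−p) = 12p − 11; against W: (-11)p + 8(1−p) = −19p + 8.
Setting these equal: 12p − 11 = −19p + 8 ⇒ 31p = 19 ⇒ p = 19/31, and the value is (12)·(19/31) − 11 = -113/31.
For Column: with q = P(E), equating T's and B's payoffs gives 12q − 11 = −19q + 8 ⇒ q = 19/31.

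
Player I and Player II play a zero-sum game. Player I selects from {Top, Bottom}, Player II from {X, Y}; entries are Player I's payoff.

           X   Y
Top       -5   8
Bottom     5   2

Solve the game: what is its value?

25/8

Row minima: Top → -5, Bottom → 2; maximin = 2.
Column maxima: X → 5, Y → 8; minimax = 5.
2 ≠ 5, so there is no saddle point; optimal play is mixed.
Let Player I play Top with probability p. Expected payoff against X: (-5)p + 5(1−p) = −10p + 5; against Y: 8p + 2(1−p) = 6p + 2.
Setting these equal: −10p + 5 = 6p + 2 ⇒ −16p = -3 ⇒ p = 3/16, and the value is (-10)·(3/16) + 5 = 25/8.
For Player II: with q = P(X), equating Top's and Bottom's payoffs gives −13q + 8 = 3q + 2 ⇒ q = 3/8.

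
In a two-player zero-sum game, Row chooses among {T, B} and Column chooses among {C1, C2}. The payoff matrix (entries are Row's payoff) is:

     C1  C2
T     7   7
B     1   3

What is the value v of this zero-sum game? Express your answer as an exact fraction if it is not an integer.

Row minima: T → 7, B → 1; maximin = 7.
Column maxima: C1 → 7, C2 → 7; minimax = 7.
Since maximin = minimax = 7, there is a saddle point and the value is 7.

7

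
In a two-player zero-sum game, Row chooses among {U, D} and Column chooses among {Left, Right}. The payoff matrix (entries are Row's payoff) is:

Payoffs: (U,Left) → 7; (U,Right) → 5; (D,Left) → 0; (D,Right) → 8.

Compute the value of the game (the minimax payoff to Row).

Row minima: U → 5, D → 0; maximin = 5.
Column maxima: Left → 7, Right → 8; minimax = 7.
5 ≠ 7, so there is no saddle point; optimal play is mixed.
Let Row play U with probability p. Expected payoff against Left: 7p + 0(1−p) = 7p; against Right: 5p + 8(1−p) = −3p + 8.
Setting these equal: 7p = −3p + 8 ⇒ 10p = 8 ⇒ p = 4/5, and the value is (7)·(4/5) = 28/5.
For Column: with q = P(Left), equating U's and D's payoffs gives 2q + 5 = −8q + 8 ⇒ q = 3/10.

28/5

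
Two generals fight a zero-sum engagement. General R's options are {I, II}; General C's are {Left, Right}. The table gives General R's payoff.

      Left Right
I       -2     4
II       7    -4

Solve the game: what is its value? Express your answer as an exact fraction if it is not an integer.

Row minima: I → -2, II → -4; maximin = -2.
Column maxima: Left → 7, Right → 4; minimax = 4.
-2 ≠ 4, so there is no saddle point; optimal play is mixed.
Let General R play I with probability p. Expected payoff against Left: (-2)p + 7(1−p) = −9p + 7; against Right: 4p + (-4)(1−p) = 8p − 4.
Setting these equal: −9p + 7 = 8p − 4 ⇒ −17p = -11 ⇒ p = 11/17, and the value is (-9)·(11/17) + 7 = 20/17.
For General C: with q = P(Left), equating I's and II's payoffs gives −6q + 4 = 11q − 4 ⇒ q = 8/17.

20/17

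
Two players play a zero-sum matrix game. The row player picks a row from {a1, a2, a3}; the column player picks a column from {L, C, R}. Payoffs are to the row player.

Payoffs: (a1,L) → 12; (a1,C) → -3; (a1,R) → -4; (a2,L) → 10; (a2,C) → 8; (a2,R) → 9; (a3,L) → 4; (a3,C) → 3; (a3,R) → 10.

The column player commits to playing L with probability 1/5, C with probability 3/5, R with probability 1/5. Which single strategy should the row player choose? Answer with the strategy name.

a2

Expected payoff of a1: (1/5)·12 + (3/5)·(-3) + (1/5)·(-4) = -1/5.
Expected payoff of a2: (1/5)·10 + (3/5)·8 + (1/5)·9 = 43/5.
Expected payoff of a3: (1/5)·4 + (3/5)·3 + (1/5)·10 = 23/5.
The largest is 43/5, so the row player's best response is a2.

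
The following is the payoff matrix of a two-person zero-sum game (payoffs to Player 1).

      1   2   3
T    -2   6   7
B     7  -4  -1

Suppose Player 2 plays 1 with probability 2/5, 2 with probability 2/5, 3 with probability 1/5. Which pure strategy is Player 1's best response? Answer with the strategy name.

Expected payoff of T: (2/5)·(-2) + (2/5)·6 + (1/5)·7 = 3.
Expected payoff of B: (2/5)·7 + (2/5)·(-4) + (1/5)·(-1) = 1.
The largest is 3, so Player 1's best response is T.

T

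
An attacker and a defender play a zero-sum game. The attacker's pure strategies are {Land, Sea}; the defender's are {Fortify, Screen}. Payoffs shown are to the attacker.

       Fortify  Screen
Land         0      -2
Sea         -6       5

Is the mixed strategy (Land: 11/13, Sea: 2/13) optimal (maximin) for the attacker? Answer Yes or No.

Against Fortify this mix gives (11/13)·0 + (2/13)·(-6) = -12/13.
Against Screen this mix gives (11/13)·(-2) + (2/13)·5 = -12/13.
All of the defender's active replies (Fortify, Screen) yield -12/13, and no column does worse for the attacker. The mix makes the defender indifferent and guarantees -12/13, so it is optimal.

Yes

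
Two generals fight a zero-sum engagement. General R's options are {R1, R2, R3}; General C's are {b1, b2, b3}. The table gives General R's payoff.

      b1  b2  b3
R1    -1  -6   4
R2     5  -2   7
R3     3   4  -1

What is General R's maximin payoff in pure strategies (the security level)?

-1

Row minima: R1 → -6, R2 → -2, R3 → -1.
The best of these is -1.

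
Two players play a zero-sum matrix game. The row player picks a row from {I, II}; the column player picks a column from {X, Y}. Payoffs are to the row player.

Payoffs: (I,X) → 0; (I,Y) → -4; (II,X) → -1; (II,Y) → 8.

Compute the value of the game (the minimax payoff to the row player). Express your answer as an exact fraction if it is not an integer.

-4/13

Row minima: I → -4, II → -1; maximin = -1.
Column maxima: X → 0, Y → 8; minimax = 0.
-1 ≠ 0, so there is no saddle point; optimal play is mixed.
Let the row player play I with probability p. Expected payoff against X: 0p + (-1)(1−p) = p − 1; against Y: (-4)p + 8(1−p) = −12p + 8.
Setting these equal: p − 1 = −12p + 8 ⇒ 13p = 9 ⇒ p = 9/13, and the value is (1)·(9/13) − 1 = -4/13.
For the column player: with q = P(X), equating I's and II's payoffs gives 4q − 4 = −9q + 8 ⇒ q = 12/13.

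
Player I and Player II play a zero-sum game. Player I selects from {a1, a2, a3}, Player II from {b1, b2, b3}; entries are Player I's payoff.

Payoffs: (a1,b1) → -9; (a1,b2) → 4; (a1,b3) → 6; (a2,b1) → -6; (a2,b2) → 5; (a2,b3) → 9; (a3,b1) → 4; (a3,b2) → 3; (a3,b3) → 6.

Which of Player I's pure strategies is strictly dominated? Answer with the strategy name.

a1

a2 gives a strictly higher payoff than a1 against every column: -6 > -9, 5 > 4, 9 > 6.
So a1 is strictly dominated and Player I never plays it.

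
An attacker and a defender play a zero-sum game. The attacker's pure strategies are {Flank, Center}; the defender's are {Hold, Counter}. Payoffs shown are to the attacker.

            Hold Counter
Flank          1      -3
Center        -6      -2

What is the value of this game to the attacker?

-5/2

Row minima: Flank → -3, Center → -6; maximin = -3.
Column maxima: Hold → 1, Counter → -2; minimax = -2.
-3 ≠ -2, so there is no saddle point; optimal play is mixed.
Let the attacker play Flank with probability p. Expected payoff against Hold: 1p + (-6)(1−p) = 7p − 6; against Counter: (-3)p + (-2)(1−p) = −p − 2.
Setting these equal: 7p − 6 = −p − 2 ⇒ 8p = 4 ⇒ p = 1/2, and the value is (7)·(1/2) − 6 = -5/2.
For the defender: with q = P(Hold), equating Flank's and Center's payoffs gives 4q − 3 = −4q − 2 ⇒ q = 1/8.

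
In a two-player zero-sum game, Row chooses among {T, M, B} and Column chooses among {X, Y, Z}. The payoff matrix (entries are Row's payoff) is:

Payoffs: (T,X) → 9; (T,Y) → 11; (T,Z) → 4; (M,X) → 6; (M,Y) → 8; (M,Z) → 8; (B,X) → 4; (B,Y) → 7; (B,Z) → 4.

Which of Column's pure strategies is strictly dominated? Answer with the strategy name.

Y

X holds Row's payoff strictly below Y in every row: 9 < 11, 6 < 8, 4 < 7.
So Y is strictly dominated for Column.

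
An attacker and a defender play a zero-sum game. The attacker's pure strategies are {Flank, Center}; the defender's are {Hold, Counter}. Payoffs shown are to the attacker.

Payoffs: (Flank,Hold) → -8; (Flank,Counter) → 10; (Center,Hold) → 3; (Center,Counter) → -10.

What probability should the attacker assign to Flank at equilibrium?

Row minima: Flank → -8, Center → -10; maximin = -8.
Column maxima: Hold → 3, Counter → 10; minimax = 3.
-8 ≠ 3, so there is no saddle point; optimal play is mixed.
Let the attacker play Flank with probability p. Expected payoff against Hold: (-8)p + 3(1−p) = −11p + 3; against Counter: 10p + (-10)(1−p) = 20p − 10.
Setting these equal: −11p + 3 = 20p − 10 ⇒ −31p = -13 ⇒ p = 13/31, and the value is (-11)·(13/31) + 3 = -50/31.
For the defender: with q = P(Hold), equating Flank's and Center's payoffs gives −18q + 10 = 13q − 10 ⇒ q = 20/31.

13/31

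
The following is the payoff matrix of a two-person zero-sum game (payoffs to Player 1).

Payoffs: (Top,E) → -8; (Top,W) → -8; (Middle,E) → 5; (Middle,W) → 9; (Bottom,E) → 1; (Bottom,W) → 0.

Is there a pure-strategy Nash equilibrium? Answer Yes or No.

Yes

Row minima: Top → -8, Middle → 5, Bottom → 0; maximin = 5.
Column maxima: E → 5, W → 9; minimax = 5.
maximin = minimax = 5, so a saddle point exists.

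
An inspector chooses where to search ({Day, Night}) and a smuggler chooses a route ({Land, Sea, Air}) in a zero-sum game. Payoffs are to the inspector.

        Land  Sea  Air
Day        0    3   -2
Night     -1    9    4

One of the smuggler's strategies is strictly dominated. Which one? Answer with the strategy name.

Sea

Land holds the inspector's payoff strictly below Sea in every row: 0 < 3, -1 < 9.
So Sea is strictly dominated for the smuggler.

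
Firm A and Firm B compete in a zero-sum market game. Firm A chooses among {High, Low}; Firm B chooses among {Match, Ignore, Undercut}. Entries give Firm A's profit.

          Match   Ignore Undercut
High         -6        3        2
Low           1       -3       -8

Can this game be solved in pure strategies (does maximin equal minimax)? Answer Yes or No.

No

Row minima: High → -6, Low → -8; maximin = -6.
Column maxima: Match → 1, Ignore → 3, Undercut → 2; minimax = 1.
-6 ≠ 1, so no pure-strategy equilibrium exists.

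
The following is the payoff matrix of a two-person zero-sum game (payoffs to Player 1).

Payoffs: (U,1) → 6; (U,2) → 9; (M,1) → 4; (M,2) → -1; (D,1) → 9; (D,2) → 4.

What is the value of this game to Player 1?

57/8

Row minima: U → 6, M → -1, D → 4; maximin = 6.
Column maxima: 1 → 9, 2 → 9; minimax = 9.
6 ≠ 9, so there is no saddle point; optimal play is mixed.
M is strictly dominated by U, so Player 1 never plays it.
On the remaining 2×2 (U, D vs 1, 2):
Let Player 1 play U with probability p. Expected payoff against 1: 6p + 9(1−p) = −3p + 9; against 2: 9p + 4(1−p) = 5p + 4.
Setting these equal: −3p + 9 = 5p + 4 ⇒ −8p = -5 ⇒ p = 5/8, and the value is (-3)·(5/8) + 9 = 57/8.
For Player 2: with q = P(1), equating U's and D's payoffs gives −3q + 9 = 5q + 4 ⇒ q = 5/8.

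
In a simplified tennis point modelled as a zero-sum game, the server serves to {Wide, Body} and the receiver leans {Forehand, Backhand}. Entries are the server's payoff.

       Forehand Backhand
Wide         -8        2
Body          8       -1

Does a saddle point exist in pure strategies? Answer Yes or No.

Row minima: Wide → -8, Body → -1; maximin = -1.
Column maxima: Forehand → 8, Backhand → 2; minimax = 2.
-1 ≠ 2, so no pure-strategy equilibrium exists.

No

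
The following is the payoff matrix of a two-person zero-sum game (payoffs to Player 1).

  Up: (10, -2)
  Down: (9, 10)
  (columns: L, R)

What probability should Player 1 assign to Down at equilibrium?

12/13

Row minima: Up → -2, Down → 9; maximin = 9.
Column maxima: L → 10, R → 10; minimax = 10.
9 ≠ 10, so there is no saddle point; optimal play is mixed.
Let Player 1 play Up with probability p. Expected payoff against L: 10p + 9(1−p) = p + 9; against R: (-2)p + 10(1−p) = −12p + 10.
Setting these equal: p + 9 = −12p + 10 ⇒ 13p = 1 ⇒ p = 1/13, and the value is (1)·(1/13) + 9 = 118/13.
For Player 2: with q = P(L), equating Up's and Down's payoffs gives 12q − 2 = −q + 10 ⇒ q = 12/13.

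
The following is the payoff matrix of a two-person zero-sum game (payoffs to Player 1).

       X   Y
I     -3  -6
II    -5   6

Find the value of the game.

Row minima: I → -6, II → -5; maximin = -5.
Column maxima: X → -3, Y → 6; minimax = -3.
-5 ≠ -3, so there is no saddle point; optimal play is mixed.
Let Player 1 play I with probability p. Expected payoff against X: (-3)p + (-5)(1−p) = 2p − 5; against Y: (-6)p + 6(1−p) = −12p + 6.
Setting these equal: 2p − 5 = −12p + 6 ⇒ 14p = 11 ⇒ p = 11/14, and the value is (2)·(11/14) − 5 = -24/7.
For Player 2: with q = P(X), equating I's and II's payoffs gives 3q − 6 = −11q + 6 ⇒ q = 6/7.

-24/7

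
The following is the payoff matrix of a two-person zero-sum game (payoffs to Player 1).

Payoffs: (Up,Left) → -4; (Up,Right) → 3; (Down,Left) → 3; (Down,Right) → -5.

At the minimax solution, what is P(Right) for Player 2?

Row minima: Up → -4, Down → -5; maximin = -4.
Column maxima: Left → 3, Right → 3; minimax = 3.
-4 ≠ 3, so there is no saddle point; optimal play is mixed.
Let Player 1 play Up with probability p. Expected payoff against Left: (-4)p + 3(1−p) = −7p + 3; against Right: 3p + (-5)(1−p) = 8p − 5.
Setting these equal: −7p + 3 = 8p − 5 ⇒ −15p = -8 ⇒ p = 8/15, and the value is (-7)·(8/15) + 3 = -11/15.
For Player 2: with q = P(Left), equating Up's and Down's payoffs gives −7q + 3 = 8q − 5 ⇒ q = 8/15.

7/15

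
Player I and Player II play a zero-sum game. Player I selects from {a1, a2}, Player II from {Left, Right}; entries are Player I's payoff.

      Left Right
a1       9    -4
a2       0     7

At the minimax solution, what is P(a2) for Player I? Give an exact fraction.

13/20

Row minima: a1 → -4, a2 → 0; maximin = 0.
Column maxima: Left → 9, Right → 7; minimax = 7.
0 ≠ 7, so there is no saddle point; optimal play is mixed.
Let Player I play a1 with probability p. Expected payoff against Left: 9p + 0(1−p) = 9p; against Right: (-4)p + 7(1−p) = −11p + 7.
Setting these equal: 9p = −11p + 7 ⇒ 20p = 7 ⇒ p = 7/20, and the value is (9)·(7/20) = 63/20.
For Player II: with q = P(Left), equating a1's and a2's payoffs gives 13q − 4 = −7q + 7 ⇒ q = 11/20.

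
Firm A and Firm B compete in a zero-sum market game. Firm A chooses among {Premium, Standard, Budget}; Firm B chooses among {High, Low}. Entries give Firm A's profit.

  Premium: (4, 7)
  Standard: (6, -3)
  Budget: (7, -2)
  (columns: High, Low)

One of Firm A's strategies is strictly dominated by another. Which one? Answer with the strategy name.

Standard

Budget gives a strictly higher payoff than Standard against every column: 7 > 6, -2 > -3.
So Standard is strictly dominated and Firm A never plays it.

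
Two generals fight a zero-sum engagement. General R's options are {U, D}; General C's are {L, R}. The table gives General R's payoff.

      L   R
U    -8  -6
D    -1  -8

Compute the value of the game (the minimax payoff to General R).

-58/9

Row minima: U → -8, D → -8; maximin = -8.
Column maxima: L → -1, R → -6; minimax = -6.
-8 ≠ -6, so there is no saddle point; optimal play is mixed.
Let General R play U with probability p. Expected payoff against L: (-8)p + (-1)(1−p) = −7p − 1; against R: (-6)p + (-8)(1−p) = 2p − 8.
Setting these equal: −7p − 1 = 2p − 8 ⇒ −9p = -7 ⇒ p = 7/9, and the value is (-7)·(7/9) − 1 = -58/9.
For General C: with q = P(L), equating U's and D's payoffs gives −2q − 6 = 7q − 8 ⇒ q = 2/9.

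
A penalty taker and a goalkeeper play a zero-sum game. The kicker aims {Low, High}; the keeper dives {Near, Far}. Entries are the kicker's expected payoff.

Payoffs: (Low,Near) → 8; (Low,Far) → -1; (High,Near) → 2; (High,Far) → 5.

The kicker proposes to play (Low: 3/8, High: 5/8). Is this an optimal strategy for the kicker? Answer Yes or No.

Against Near this mix gives (3/8)·8 + (5/8)·2 = 17/4.
Against Far this mix gives (3/8)·(-1) + (5/8)·5 = 11/4.
The keeper will play Far, holding the kicker to 11/4. Shifting weight toward the row that does better against Far would raise this floor (the equalizing mix achieves 7/2 against both Far and Near), so the proposed strategy is not optimal.

No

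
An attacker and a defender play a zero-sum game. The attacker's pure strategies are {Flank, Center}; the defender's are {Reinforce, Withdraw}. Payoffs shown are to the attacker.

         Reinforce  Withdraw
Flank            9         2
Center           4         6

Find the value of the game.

Row minima: Flank → 2, Center → 4; maximin = 4.
Column maxima: Reinforce → 9, Withdraw → 6; minimax = 6.
4 ≠ 6, so there is no saddle point; optimal play is mixed.
Let the attacker play Flank with probability p. Expected payoff against Reinforce: 9p + 4(1−p) = 5p + 4; against Withdraw: 2p + 6(1−p) = −4p + 6.
Setting these equal: 5p + 4 = −4p + 6 ⇒ 9p = 2 ⇒ p = 2/9, and the value is (5)·(2/9) + 4 = 46/9.
For the defender: with q = P(Reinforce), equating Flank's and Center's payoffs gives 7q + 2 = −2q + 6 ⇒ q = 4/9.

46/9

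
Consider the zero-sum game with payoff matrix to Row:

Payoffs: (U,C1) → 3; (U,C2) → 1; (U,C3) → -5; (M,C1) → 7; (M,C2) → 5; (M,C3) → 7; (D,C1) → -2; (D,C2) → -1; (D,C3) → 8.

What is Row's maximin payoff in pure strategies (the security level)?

Row minima: U → -5, M → 5, D → -2.
The best of these is 5.

5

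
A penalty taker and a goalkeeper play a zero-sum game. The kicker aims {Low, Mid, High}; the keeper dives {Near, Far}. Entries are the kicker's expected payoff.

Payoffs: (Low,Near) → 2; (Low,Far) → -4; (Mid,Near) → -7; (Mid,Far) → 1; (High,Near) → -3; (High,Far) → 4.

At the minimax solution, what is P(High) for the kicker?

6/13

Row minima: Low → -4, Mid → -7, High → -3; maximin = -3.
Column maxima: Near → 2, Far → 4; minimax = 2.
-3 ≠ 2, so there is no saddle point; optimal play is mixed.
Mid is strictly dominated by High, so the kicker never plays it.
On the remaining 2×2 (Low, High vs Near, Far):
Let the kicker play Low with probability p. Expected payoff against Near: 2p + (-3)(1−p) = 5p − 3; against Far: (-4)p + 4(1−p) = −8p + 4.
Setting these equal: 5p − 3 = −8p + 4 ⇒ 13p = 7 ⇒ p = 7/13, and the value is (5)·(7/13) − 3 = -4/13.
For the keeper: with q = P(Near), equating Low's and High's payoffs gives 6q − 4 = −7q + 4 ⇒ q = 8/13.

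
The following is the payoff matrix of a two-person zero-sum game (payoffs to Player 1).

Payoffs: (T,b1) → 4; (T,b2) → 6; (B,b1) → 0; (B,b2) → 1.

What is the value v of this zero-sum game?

Row minima: T → 4, B → 0; maximin = 4.
Column maxima: b1 → 4, b2 → 6; minimax = 4.
Since maximin = minimax = 4, there is a saddle point and the value is 4.

4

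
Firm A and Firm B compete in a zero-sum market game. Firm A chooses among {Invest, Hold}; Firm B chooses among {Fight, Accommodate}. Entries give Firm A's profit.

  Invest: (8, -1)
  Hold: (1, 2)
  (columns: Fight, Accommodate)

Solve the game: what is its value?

Row minima: Invest → -1, Hold → 1; maximin = 1.
Column maxima: Fight → 8, Accommodate → 2; minimax = 2.
1 ≠ 2, so there is no saddle point; optimal play is mixed.
Let Firm A play Invest with probability p. Expected payoff against Fight: 8p + 1(1−p) = 7p + 1; against Accommodate: (-1)p + 2(1−p) = −3p + 2.
Setting these equal: 7p + 1 = −3p + 2 ⇒ 10p = 1 ⇒ p = 1/10, and the value is (7)·(1/10) + 1 = 17/10.
For Firm B: with q = P(Fight), equating Invest's and Hold's payoffs gives 9q − 1 = −q + 2 ⇒ q = 3/10.

17/10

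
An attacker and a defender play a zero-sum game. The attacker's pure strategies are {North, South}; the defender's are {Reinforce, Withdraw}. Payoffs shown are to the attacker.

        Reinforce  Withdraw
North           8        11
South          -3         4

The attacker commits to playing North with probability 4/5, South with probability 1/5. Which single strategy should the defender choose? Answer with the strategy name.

Reinforce

If the defender plays Reinforce, the attacker's expected payoff is (4/5)·8 + (1/5)·(-3) = 29/5.
If the defender plays Withdraw, the attacker's expected payoff is (4/5)·11 + (1/5)·4 = 48/5.
The defender minimizes the attacker's payoff; the smallest is 29/5, so the best response is Reinforce.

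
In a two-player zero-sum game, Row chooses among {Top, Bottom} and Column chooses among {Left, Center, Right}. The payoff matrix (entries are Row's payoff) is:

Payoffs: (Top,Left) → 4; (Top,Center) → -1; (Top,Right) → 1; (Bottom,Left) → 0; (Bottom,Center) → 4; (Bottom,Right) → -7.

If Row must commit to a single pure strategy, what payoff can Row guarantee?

-1

Row minima: Top → -1, Bottom → -7.
The best of these is -1.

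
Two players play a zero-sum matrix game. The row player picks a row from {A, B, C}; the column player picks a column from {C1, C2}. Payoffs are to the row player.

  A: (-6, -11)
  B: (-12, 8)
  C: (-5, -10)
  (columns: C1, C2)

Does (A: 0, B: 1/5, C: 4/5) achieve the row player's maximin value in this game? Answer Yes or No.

Against C1 this mix gives (1/5)·(-12) + (4/5)·(-5) = -32/5.
Against C2 this mix gives (1/5)·8 + (4/5)·(-10) = -32/5.
All of the column player's active replies (C1, C2) yield -32/5, and no column does worse for the row player. The mix makes the column player indifferent and guarantees -32/5, so it is optimal.

Yes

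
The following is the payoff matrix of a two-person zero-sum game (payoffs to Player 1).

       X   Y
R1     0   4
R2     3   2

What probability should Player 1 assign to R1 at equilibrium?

1/5

Row minima: R1 → 0, R2 → 2; maximin = 2.
Column maxima: X → 3, Y → 4; minimax = 3.
2 ≠ 3, so there is no saddle point; optimal play is mixed.
Let Player 1 play R1 with probability p. Expected payoff against X: 0p + 3(1−p) = −3p + 3; against Y: 4p + 2(1−p) = 2p + 2.
Setting these equal: −3p + 3 = 2p + 2 ⇒ −5p = -1 ⇒ p = 1/5, and the value is (-3)·(1/5) + 3 = 12/5.
For Player 2: with q = P(X), equating R1's and R2's payoffs gives −4q + 4 = q + 2 ⇒ q = 2/5.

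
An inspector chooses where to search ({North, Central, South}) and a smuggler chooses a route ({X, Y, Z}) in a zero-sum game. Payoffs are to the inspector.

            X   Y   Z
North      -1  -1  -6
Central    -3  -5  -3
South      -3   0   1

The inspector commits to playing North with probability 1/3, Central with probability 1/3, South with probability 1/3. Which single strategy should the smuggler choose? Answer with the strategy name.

Z

If the smuggler plays X, the inspector's expected payoff is (1/3)·(-1) + (1/3)·(-3) + (1/3)·(-3) = -7/3.
If the smuggler plays Y, the inspector's expected payoff is (1/3)·(-1) + (1/3)·(-5) + (1/3)·0 = -2.
If the smuggler plays Z, the inspector's expected payoff is (1/3)·(-6) + (1/3)·(-3) + (1/3)·1 = -8/3.
The smuggler minimizes the inspector's payoff; the smallest is -8/3, so the best response is Z.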